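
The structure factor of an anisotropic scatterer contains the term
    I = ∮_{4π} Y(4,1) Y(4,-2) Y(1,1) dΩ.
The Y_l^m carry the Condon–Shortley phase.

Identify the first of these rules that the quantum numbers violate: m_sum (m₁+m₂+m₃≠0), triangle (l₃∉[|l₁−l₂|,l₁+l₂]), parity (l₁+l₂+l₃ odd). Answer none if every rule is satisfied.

parity

azimuthal sum: 1 − 2 + 1 = 0  ✓
0 ≤ 1 ≤ 8 (triangle on l)  ✓
L = 4 + 4 + 1 = 9 (odd)  ✗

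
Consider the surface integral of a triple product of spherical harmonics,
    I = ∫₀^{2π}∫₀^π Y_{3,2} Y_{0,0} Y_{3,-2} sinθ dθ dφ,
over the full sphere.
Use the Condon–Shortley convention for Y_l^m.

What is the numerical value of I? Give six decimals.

0.282095

Checks pass: Σm=0; 6 even; l₃=3∈[3,3].
(2·3+1)(2·0+1)(2·3+1) = 49
Δ: 0! 6! 0! / 7! → 1/7
sum: t=0:+1/36 = 1/36
3j²(3 0 3; 0 0 0) = Δ·Π!·Σ² = 1/7  (sign -1)
sum: t=0:+1/120 = 1/120
3j²(3 0 3; 2 0 -2) = Δ·Π!·Σ² = 1/7  (sign -1)
combine: 4πI² = 49·1/7·1/7 = 1/1
take √, sign +1: I = 0.28209479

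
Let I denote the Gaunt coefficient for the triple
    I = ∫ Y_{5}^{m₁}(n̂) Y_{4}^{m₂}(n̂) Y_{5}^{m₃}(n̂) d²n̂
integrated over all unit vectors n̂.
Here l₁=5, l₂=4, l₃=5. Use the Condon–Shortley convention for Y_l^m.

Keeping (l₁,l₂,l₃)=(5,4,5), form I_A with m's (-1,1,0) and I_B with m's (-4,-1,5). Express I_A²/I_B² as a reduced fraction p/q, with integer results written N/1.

l's match ⇒ only the (l;m) 3-j factors differ between A and B.
A: triangle coeff Δ(5,4,5) = 1/3153150; Σ_t [1,4]: t=1:−1/17280 t=2:+1/1152 t=3:−1/864 t=4:+1/6912 = -7/34560; (3j)²=1/429 [(5 4 5; -1 1 0)], sign=+1
B: triangle coeff Δ(5,4,5) = 1/3153150; Σ_t [3,3]: t=3:−1/103680 = -1/103680; (3j)²=4/143 [(5 4 5; -4 -1 5)], sign=-1
I_A²/I_B² = (1/429)/(4/143) = 1/12

1/12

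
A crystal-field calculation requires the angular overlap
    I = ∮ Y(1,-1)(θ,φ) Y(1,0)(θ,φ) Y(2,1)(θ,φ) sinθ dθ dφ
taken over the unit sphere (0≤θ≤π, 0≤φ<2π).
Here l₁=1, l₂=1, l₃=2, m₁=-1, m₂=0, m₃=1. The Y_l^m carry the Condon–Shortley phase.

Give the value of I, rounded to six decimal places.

-0.218510

m-sum 0 ✓  L=4 even ✓  0≤2≤2 ✓
Π(2lᵢ+1) = 3×3×5 = 45
triangle coeff Δ(1,1,2) = 1/30
Σ_t [0,0]: t=0:+1/1 = 1/1
(3j)²=2/15 [(1 1 2; 0 0 0)], sign=+1
Σ_t [0,0]: t=0:+1/2 = 1/2
(3j)²=1/10 [(1 1 2; -1 0 1)], sign=-1
⇒ 4πI² = 3/5
I = (-1)√(3/5/(4π)) = -0.21850969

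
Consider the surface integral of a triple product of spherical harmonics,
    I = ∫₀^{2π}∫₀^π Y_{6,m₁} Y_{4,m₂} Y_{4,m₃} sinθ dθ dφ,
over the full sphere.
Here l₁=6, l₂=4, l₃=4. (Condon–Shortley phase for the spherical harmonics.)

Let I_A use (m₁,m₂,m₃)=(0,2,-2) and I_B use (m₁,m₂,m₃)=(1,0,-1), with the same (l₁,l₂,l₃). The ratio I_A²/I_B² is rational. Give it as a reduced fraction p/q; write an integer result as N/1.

Shared (l₁,l₂,l₃)=(6,4,4): N and (l;000)² cancel in I_A²/I_B².
A: Δ = 6!·6!·2!/15! = 1/1261260; Racah Σ t=4..6: t=4:+1/4608 t=5:−1/14400 t=6:+1/1036800 = 77/518400; ⇒ 3j(6 4 4; 0 2 -2)² = 11/585, sgn +1
B: Δ = 6!·6!·2!/15! = 1/1261260; Racah Σ t=2..4: t=2:+1/3456 t=3:−1/1728 t=4:+1/11520 = -7/34560; ⇒ 3j(6 4 4; 1 0 -1)² = 7/858, sgn +1
I_A²/I_B² = (11/585)/(7/858) = 242/105

242/105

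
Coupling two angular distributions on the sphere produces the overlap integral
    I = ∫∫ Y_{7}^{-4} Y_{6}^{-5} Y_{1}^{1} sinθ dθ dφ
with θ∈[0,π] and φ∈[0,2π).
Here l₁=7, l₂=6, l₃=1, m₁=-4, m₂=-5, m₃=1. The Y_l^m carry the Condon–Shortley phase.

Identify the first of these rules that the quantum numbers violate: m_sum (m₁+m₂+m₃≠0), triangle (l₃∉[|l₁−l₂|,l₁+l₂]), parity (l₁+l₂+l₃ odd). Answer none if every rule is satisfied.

azimuthal sum: -4 − 5 + 1 = -8  ✗
1 ≤ 1 ≤ 13 (triangle on l)
L = 7 + 6 + 1 = 14 (even)

m_sum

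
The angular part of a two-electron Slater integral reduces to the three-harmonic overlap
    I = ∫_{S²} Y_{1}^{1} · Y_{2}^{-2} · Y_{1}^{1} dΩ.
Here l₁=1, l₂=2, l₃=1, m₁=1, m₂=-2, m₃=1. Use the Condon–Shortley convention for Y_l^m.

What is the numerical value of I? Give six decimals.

0.309019

Checks pass: Σm=0; 4 even; l₃=1∈[1,3].
(2·1+1)(2·2+1)(2·1+1) = 45
Δ: 2! 0! 2! / 5! → 1/30
sum: t=1:−1/1 = -1/1
3j²(1 2 1; 0 0 0) = Δ·Π!·Σ² = 2/15  (sign +1)
sum: t=0:+1/4 = 1/4
3j²(1 2 1; 1 -2 1) = Δ·Π!·Σ² = 1/5  (sign +1)
combine: 4πI² = 45·2/15·1/5 = 6/5
take √, sign +1: I = 0.30901936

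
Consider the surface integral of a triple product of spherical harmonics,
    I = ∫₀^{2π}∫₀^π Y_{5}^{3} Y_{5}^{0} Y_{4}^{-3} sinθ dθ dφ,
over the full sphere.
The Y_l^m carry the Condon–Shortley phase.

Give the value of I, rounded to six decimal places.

m-sum 0 ✓  L=14 even ✓  0≤4≤10 ✓
Π(2lᵢ+1) = 11×11×9 = 1089
triangle coeff Δ(5,5,4) = 1/3153150
Σ_t [1,5]: t=1:−1/69120 t=2:+1/1728 t=3:−1/576 t=4:+1/1728 t=5:−1/69120 = -7/11520
(3j)²=2/143 [(5 5 4; 0 0 0)], sign=-1
Σ_t [1,2]: t=1:−1/17280 t=2:+1/6912 = 1/11520
(3j)²=2/143 [(5 5 4; 3 0 -3)], sign=-1
⇒ 4πI² = 36/169
I = (+1)√(36/169/(4π)) = 0.13019760

0.130198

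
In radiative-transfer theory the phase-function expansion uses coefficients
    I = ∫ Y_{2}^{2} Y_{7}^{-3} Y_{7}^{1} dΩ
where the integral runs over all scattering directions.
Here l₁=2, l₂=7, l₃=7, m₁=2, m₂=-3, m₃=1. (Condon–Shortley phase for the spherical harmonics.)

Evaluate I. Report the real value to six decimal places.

0.181642

m-sum 0 ✓  L=16 even ✓  5≤7≤9 ✓
Π(2lᵢ+1) = 5×15×15 = 1125
triangle coeff Δ(2,7,7) = 1/185640
Σ_t [0,2]: t=0:+1/2419200 t=1:−1/518400 t=2:+1/2419200 = -1/907200
(3j)²=56/3315 [(2 7 7; 0 0 0)], sign=+1
Σ_t [0,0]: t=0:+1/3870720 = 1/3870720
(3j)²=135/6188 [(2 7 7; 2 -3 1)], sign=+1
⇒ 4πI² = 20250/48841
I = (+1)√(20250/48841/(4π)) = 0.18164160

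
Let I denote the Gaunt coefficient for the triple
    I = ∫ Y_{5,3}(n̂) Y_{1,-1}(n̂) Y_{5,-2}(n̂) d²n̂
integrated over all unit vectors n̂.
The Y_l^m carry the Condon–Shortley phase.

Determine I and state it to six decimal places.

Σlᵢ=11 odd — θ-integrand is odd under cosθ→−cosθ; I=0

0.000000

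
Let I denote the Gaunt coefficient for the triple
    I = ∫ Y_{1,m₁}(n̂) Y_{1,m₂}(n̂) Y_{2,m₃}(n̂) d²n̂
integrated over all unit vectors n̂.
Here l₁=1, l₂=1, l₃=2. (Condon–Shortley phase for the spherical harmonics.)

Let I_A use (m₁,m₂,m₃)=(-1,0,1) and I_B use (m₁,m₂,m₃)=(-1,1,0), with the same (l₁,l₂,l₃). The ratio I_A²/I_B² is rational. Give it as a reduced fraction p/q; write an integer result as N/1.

3/1

Same 1,1,2: normalisation and zero-m 3j drop out of the ratio.
A: Δ: 0! 2! 2! / 5! → 1/30; sum: t=0:+1/2 = 1/2; 3j²(1 1 2; -1 0 1) = Δ·Π!·Σ² = 1/10  (sign -1)
B: Δ: 0! 2! 2! / 5! → 1/30; sum: t=0:+1/4 = 1/4; 3j²(1 1 2; -1 1 0) = Δ·Π!·Σ² = 1/30  (sign +1)
I_A²/I_B² = (1/10)/(1/30) = 3/1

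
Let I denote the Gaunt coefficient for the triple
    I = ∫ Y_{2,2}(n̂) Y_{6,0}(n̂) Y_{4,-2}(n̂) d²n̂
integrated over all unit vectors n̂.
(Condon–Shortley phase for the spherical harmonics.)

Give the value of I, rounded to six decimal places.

0.061597

Checks pass: Σm=0; 12 even; l₃=4∈[4,8].
(2·2+1)(2·6+1)(2·4+1) = 585
Δ: 4! 0! 8! / 13! → 1/6435
sum: t=2:+1/2304 = 1/2304
3j²(2 6 4; 0 0 0) = Δ·Π!·Σ² = 5/143  (sign +1)
sum: t=0:+1/34560 = 1/34560
3j²(2 6 4; 2 0 -2) = Δ·Π!·Σ² = 1/429  (sign +1)
combine: 4πI² = 585·5/143·1/429 = 75/1573
take √, sign +1: I = 0.06159725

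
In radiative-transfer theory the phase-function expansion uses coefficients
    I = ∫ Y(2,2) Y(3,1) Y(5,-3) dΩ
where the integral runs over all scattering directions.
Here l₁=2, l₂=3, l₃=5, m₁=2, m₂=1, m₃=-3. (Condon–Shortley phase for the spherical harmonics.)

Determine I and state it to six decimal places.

Checks pass: Σm=0; 10 even; l₃=5∈[1,5].
(2·2+1)(2·3+1)(2·5+1) = 385
Δ: 0! 4! 6! / 11! → 1/2310
sum: t=0:+1/144 = 1/144
3j²(2 3 5; 0 0 0) = Δ·Π!·Σ² = 10/231  (sign -1)
sum: t=0:+1/1152 = 1/1152
3j²(2 3 5; 2 1 -3) = Δ·Π!·Σ² = 1/33  (sign +1)
combine: 4πI² = 385·10/231·1/33 = 50/99
take √, sign -1: I = -0.20047604

-0.200476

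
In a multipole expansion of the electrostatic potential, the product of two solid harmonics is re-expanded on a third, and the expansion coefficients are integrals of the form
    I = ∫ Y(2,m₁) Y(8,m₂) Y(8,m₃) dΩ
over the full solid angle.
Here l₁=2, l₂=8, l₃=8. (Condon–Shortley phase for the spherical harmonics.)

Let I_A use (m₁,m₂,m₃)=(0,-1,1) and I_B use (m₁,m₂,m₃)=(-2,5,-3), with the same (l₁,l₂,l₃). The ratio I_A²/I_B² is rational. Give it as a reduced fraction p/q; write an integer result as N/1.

529/520

Same 2,8,8: normalisation and zero-m 3j drop out of the ratio.
A: Δ: 2! 2! 14! / 19! → 1/348840; sum: t=0:+1/101606400 t=1:−1/29030400 t=2:+1/174182400 = -23/1219276800; 3j²(2 8 8; 0 -1 1) = Δ·Π!·Σ² = 529/38760  (sign +1)
B: Δ: 2! 2! 14! / 19! → 1/348840; sum: t=2:+1/958003200 = 1/958003200; 3j²(2 8 8; -2 5 -3) = Δ·Π!·Σ² = 13/969  (sign -1)
I_A²/I_B² = (529/38760)/(13/969) = 529/520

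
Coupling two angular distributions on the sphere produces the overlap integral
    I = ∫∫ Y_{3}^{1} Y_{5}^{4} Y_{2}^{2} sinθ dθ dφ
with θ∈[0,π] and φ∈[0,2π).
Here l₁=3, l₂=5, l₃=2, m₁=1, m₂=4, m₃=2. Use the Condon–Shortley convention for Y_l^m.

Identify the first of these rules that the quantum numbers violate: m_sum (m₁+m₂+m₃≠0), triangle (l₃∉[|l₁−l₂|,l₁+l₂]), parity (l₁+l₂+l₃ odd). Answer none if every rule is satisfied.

Σmᵢ = 7  ✗
l₃∈[|l₁−l₂|,l₁+l₂]=[2,8], have l₃=2
Σlᵢ = 10 ⇒ even

m_sum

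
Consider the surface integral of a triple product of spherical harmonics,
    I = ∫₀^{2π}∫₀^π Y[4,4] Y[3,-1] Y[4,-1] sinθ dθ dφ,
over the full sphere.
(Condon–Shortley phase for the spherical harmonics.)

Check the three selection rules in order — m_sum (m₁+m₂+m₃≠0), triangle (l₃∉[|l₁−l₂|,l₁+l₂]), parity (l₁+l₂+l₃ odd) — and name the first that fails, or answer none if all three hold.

m_sum

Σmᵢ = 2  ✗
l₃∈[|l₁−l₂|,l₁+l₂]=[1,7], have l₃=4
Σlᵢ = 11 ⇒ odd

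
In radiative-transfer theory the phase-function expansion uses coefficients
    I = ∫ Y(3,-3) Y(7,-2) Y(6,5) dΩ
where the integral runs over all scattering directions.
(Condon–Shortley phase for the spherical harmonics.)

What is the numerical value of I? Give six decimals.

-0.055070

Rules hold: Σm=0, L=16 even, 4≤6≤10.
N = 7·15·13 = 1365
Δ = 4!·2!·10!/17! = 1/2042040
Racah Σ t=1..3: t=1:−1/207360 t=2:+1/57600 t=3:−1/207360 = 1/129600
⇒ 3j(3 7 6; 0 0 0)² = 168/12155, sgn +1
Racah Σ t=4..4: t=4:+1/17418240 = 1/17418240
⇒ 3j(3 7 6; -3 -2 5)² = 25/12376, sgn -1
4πI² = N·(3j₀)²·(3jₘ)² = 1575/41327
I = -1·√(0.0381107/4π) = -0.05507042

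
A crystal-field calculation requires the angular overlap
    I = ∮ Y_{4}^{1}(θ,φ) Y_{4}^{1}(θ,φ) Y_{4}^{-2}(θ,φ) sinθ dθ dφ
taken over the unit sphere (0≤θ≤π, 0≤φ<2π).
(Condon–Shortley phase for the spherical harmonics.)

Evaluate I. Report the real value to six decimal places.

Checks pass: Σm=0; 12 even; l₃=4∈[0,8].
(2·4+1)(2·4+1)(2·4+1) = 729
Δ: 4! 4! 4! / 13! → 1/450450
sum: t=0:+1/13824 t=1:−1/216 t=2:+1/64 t=3:−1/216 t=4:+1/13824 = 5/768
3j²(4 4 4; 0 0 0) = Δ·Π!·Σ² = 18/1001  (sign +1)
sum: t=1:−1/576 t=2:+1/144 t=3:−1/576 = 1/288
3j²(4 4 4; 1 1 -2) = Δ·Π!·Σ² = 20/1001  (sign +1)
combine: 4πI² = 729·18/1001·20/1001 = 262440/1002001
take √, sign +1: I = 0.14436968

0.144370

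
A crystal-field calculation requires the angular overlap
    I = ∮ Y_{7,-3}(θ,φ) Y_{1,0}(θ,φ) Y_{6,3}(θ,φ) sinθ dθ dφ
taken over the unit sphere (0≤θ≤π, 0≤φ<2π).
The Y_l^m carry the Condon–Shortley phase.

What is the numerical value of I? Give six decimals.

-0.221293

Checks pass: Σm=0; 14 even; l₃=6∈[6,8].
(2·7+1)(2·1+1)(2·6+1) = 585
Δ: 2! 12! 0! / 15! → 1/1365
sum: t=1:−1/518400 = -1/518400
3j²(7 1 6; 0 0 0) = Δ·Π!·Σ² = 7/195  (sign -1)
sum: t=1:−1/2177280 = -1/2177280
3j²(7 1 6; -3 0 3) = Δ·Π!·Σ² = 8/273  (sign +1)
combine: 4πI² = 585·7/195·8/273 = 8/13
take √, sign -1: I = -0.22129336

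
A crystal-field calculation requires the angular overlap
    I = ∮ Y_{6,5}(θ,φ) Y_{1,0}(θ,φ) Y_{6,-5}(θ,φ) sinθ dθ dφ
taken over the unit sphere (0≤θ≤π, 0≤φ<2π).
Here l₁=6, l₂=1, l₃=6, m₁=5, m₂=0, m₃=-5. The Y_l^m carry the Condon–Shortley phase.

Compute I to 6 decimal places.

0.000000

l₁+l₂+l₃=13 is odd: 3j(l;000)=0 ⇒ I=0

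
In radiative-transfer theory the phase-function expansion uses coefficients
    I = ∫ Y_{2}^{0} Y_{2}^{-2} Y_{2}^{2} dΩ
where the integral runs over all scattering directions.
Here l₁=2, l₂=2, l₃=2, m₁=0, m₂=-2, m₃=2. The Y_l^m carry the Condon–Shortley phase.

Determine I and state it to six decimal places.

Checks pass: Σm=0; 6 even; l₃=2∈[0,4].
(2·2+1)(2·2+1)(2·2+1) = 125
Δ: 2! 2! 2! / 7! → 1/630
sum: t=0:+1/8 t=1:−1/1 t=2:+1/8 = -3/4
3j²(2 2 2; 0 0 0) = Δ·Π!·Σ² = 2/35  (sign -1)
sum: t=0:+1/8 = 1/8
3j²(2 2 2; 0 -2 2) = Δ·Π!·Σ² = 2/35  (sign +1)
combine: 4πI² = 125·2/35·2/35 = 20/49
take √, sign -1: I = -0.18022375

-0.180224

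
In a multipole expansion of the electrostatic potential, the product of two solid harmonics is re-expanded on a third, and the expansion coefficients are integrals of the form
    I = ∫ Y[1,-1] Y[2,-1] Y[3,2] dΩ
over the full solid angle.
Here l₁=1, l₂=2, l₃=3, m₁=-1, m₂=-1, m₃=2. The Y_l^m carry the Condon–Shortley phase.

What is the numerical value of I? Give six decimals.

m-sum 0 ✓  L=6 even ✓  1≤3≤3 ✓
Π(2lᵢ+1) = 3×5×7 = 105
triangle coeff Δ(1,2,3) = 1/105
Σ_t [0,0]: t=0:+1/4 = 1/4
(3j)²=3/35 [(1 2 3; 0 0 0)], sign=-1
Σ_t [0,0]: t=0:+1/12 = 1/12
(3j)²=2/21 [(1 2 3; -1 -1 2)], sign=-1
⇒ 4πI² = 6/7
I = (+1)√(6/7/(4π)) = 0.26116903

0.261169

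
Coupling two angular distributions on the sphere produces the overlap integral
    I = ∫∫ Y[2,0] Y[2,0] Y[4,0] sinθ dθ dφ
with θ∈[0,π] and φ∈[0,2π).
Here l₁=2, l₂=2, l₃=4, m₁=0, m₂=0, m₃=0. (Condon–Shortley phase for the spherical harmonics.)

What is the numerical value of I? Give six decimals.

m-sum 0 ✓  L=8 even ✓  0≤4≤4 ✓
Π(2lᵢ+1) = 5×5×9 = 225
triangle coeff Δ(2,2,4) = 1/630
Σ_t [0,0]: t=0:+1/16 = 1/16
(3j)²=2/35 [(2 2 4; 0 0 0)], sign=+1
(m-triple is (0,0,0) — same symbol as above.)
⇒ 4πI² = 36/49
I = (+1)√(36/49/(4π)) = 0.24179554

0.241796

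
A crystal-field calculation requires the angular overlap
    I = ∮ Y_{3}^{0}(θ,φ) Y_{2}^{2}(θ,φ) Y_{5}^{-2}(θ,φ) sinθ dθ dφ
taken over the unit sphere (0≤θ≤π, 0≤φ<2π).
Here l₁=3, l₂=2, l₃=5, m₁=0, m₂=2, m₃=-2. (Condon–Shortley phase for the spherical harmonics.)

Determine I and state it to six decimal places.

Checks pass: Σm=0; 10 even; l₃=5∈[1,5].
(2·3+1)(2·2+1)(2·5+1) = 385
Δ: 0! 6! 4! / 11! → 1/2310
sum: t=0:+1/144 = 1/144
3j²(3 2 5; 0 0 0) = Δ·Π!·Σ² = 10/231  (sign -1)
sum: t=0:+1/864 = 1/864
3j²(3 2 5; 0 2 -2) = Δ·Π!·Σ² = 1/66  (sign -1)
combine: 4πI² = 385·10/231·1/66 = 25/99
take √, sign +1: I = 0.14175797

0.141758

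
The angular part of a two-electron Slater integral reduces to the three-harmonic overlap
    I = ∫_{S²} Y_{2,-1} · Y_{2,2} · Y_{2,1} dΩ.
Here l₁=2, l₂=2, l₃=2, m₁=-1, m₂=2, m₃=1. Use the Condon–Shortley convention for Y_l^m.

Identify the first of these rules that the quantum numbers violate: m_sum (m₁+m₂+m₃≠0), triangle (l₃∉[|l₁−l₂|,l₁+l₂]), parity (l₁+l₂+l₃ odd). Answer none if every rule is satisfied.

Σmᵢ = 2  ✗
l₃∈[|l₁−l₂|,l₁+l₂]=[0,4], have l₃=2
Σlᵢ = 6 ⇒ even

m_sum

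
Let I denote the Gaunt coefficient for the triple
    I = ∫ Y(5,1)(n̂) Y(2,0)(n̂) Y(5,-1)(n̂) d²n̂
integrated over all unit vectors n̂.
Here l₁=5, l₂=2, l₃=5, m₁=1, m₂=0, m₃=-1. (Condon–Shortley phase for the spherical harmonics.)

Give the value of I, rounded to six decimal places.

Rules hold: Σm=0, L=12 even, 3≤5≤7.
N = 11·5·11 = 605
Δ = 2!·8!·2!/13! = 1/38610
Racah Σ t=0..2: t=0:+1/2880 t=1:−1/576 t=2:+1/2880 = -1/960
⇒ 3j(5 2 5; 0 0 0)² = 10/429, sgn +1
Racah Σ t=0..2: t=0:+1/2304 t=1:−1/720 t=2:+1/5760 = -1/1280
⇒ 3j(5 2 5; 1 0 -1)² = 27/1430, sgn -1
4πI² = N·(3j₀)²·(3jₘ)² = 45/169
I = -1·√(0.266272/4π) = -0.14556534

-0.145565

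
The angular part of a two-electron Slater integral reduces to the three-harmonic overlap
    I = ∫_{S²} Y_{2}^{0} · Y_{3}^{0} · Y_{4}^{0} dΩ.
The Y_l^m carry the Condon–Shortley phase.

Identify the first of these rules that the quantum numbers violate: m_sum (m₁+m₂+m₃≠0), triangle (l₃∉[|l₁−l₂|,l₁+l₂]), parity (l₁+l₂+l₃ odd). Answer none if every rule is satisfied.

parity

azimuthal sum: 0 + 0 + 0 = 0  ✓
1 ≤ 4 ≤ 5 (triangle on l)  ✓
L = 2 + 3 + 4 = 9 (odd)  ✗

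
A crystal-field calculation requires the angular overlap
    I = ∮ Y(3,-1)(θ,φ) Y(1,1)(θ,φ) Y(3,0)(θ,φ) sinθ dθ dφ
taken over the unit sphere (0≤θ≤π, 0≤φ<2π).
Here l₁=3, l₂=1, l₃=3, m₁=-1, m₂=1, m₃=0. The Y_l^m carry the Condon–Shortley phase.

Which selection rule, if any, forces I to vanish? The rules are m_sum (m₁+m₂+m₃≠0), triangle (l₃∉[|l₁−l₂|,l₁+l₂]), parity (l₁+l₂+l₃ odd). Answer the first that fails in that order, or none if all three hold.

parity

Σmᵢ = 0  ✓
l₃∈[|l₁−l₂|,l₁+l₂]=[2,4], have l₃=3  ✓
Σlᵢ = 7 ⇒ odd  ✗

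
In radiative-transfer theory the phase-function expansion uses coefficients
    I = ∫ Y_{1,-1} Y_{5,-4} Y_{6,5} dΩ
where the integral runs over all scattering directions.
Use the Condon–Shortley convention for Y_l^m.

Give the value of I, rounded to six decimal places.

Rules hold: Σm=0, L=12 even, 4≤6≤6.
N = 3·11·13 = 429
Δ = 0!·2!·10!/13! = 1/858
Racah Σ t=0..0: t=0:+1/14400 = 1/14400
⇒ 3j(1 5 6; 0 0 0)² = 6/143, sgn +1
Racah Σ t=0..0: t=0:+1/725760 = 1/725760
⇒ 3j(1 5 6; -1 -4 5)² = 5/78, sgn -1
4πI² = N·(3j₀)²·(3jₘ)² = 15/13
I = -1·√(1.15385/4π) = -0.30301841

-0.303018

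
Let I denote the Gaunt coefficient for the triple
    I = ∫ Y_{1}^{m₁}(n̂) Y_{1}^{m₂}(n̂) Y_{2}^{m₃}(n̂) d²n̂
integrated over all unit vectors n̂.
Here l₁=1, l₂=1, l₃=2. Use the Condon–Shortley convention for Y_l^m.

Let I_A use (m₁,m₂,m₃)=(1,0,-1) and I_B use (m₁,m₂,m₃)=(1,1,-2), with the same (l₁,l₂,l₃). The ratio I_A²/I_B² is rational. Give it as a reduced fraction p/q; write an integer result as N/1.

Same 1,1,2: normalisation and zero-m 3j drop out of the ratio.
A: Δ: 0! 2! 2! / 5! → 1/30; sum: t=0:+1/2 = 1/2; 3j²(1 1 2; 1 0 -1) = Δ·Π!·Σ² = 1/10  (sign -1)
B: Δ: 0! 2! 2! / 5! → 1/30; sum: t=0:+1/4 = 1/4; 3j²(1 1 2; 1 1 -2) = Δ·Π!·Σ² = 1/5  (sign +1)
I_A²/I_B² = (1/10)/(1/5) = 1/2

1/2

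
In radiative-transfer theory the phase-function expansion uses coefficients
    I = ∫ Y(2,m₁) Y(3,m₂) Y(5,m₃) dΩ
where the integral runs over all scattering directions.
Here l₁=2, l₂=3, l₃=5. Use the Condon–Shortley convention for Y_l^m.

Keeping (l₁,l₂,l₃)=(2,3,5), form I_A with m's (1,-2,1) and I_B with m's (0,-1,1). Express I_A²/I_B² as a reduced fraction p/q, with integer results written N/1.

4/15

Shared (l₁,l₂,l₃)=(2,3,5): N and (l;000)² cancel in I_A²/I_B².
A: Δ = 0!·4!·6!/11! = 1/2310; Racah Σ t=0..0: t=0:+1/720 = 1/720; ⇒ 3j(2 3 5; 1 -2 1)² = 4/385, sgn +1
B: Δ = 0!·4!·6!/11! = 1/2310; Racah Σ t=0..0: t=0:+1/192 = 1/192; ⇒ 3j(2 3 5; 0 -1 1)² = 3/77, sgn +1
I_A²/I_B² = (4/385)/(3/77) = 4/15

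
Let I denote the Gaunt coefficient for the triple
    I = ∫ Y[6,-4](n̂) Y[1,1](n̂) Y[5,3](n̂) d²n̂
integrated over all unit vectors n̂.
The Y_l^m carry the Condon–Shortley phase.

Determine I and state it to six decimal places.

0.274090

Rules hold: Σm=0, L=12 even, 5≤5≤7.
N = 13·3·11 = 429
Δ = 2!·10!·0!/13! = 1/858
Racah Σ t=1..1: t=1:−1/14400 = -1/14400
⇒ 3j(6 1 5; 0 0 0)² = 6/143, sgn +1
Racah Σ t=2..2: t=2:+1/161280 = 1/161280
⇒ 3j(6 1 5; -4 1 3)² = 15/286, sgn +1
4πI² = N·(3j₀)²·(3jₘ)² = 135/143
I = +1·√(0.944056/4π) = 0.27409047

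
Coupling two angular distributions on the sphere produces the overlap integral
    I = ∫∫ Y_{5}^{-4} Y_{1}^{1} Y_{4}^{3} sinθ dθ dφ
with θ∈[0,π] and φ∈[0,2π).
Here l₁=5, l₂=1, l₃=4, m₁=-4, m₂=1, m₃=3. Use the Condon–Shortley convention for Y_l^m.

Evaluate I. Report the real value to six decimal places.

Checks pass: Σm=0; 10 even; l₃=4∈[4,6].
(2·5+1)(2·1+1)(2·4+1) = 297
Δ: 2! 8! 0! / 11! → 1/495
sum: t=1:−1/576 = -1/576
3j²(5 1 4; 0 0 0) = Δ·Π!·Σ² = 5/99  (sign -1)
sum: t=2:+1/10080 = 1/10080
3j²(5 1 4; -4 1 3) = Δ·Π!·Σ² = 4/55  (sign -1)
combine: 4πI² = 297·5/99·4/55 = 12/11
take √, sign +1: I = 0.29463840

0.294638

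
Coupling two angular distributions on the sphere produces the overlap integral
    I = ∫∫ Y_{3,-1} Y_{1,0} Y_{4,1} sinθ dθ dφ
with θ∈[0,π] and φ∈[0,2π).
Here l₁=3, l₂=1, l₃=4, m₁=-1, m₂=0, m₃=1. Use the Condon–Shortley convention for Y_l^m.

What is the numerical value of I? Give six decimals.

Checks pass: Σm=0; 8 even; l₃=4∈[2,4].
(2·3+1)(2·1+1)(2·4+1) = 189
Δ: 0! 6! 2! / 9! → 1/252
sum: t=0:+1/36 = 1/36
3j²(3 1 4; 0 0 0) = Δ·Π!·Σ² = 4/63  (sign +1)
sum: t=0:+1/48 = 1/48
3j²(3 1 4; -1 0 1) = Δ·Π!·Σ² = 5/84  (sign -1)
combine: 4πI² = 189·4/63·5/84 = 5/7
take √, sign -1: I = -0.23841361

-0.238414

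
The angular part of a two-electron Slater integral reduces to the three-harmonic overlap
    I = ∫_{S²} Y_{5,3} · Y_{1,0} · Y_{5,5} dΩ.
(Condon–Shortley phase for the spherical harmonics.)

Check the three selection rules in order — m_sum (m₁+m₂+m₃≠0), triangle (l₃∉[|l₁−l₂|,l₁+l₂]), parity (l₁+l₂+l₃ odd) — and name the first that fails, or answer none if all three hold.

m_sum

m₁+m₂+m₃ = 3 + 0 + 5 = 8  ✗
triangle: |5−1|=4 ≤ l₃=5 ≤ 5+1=6
parity: l₁+l₂+l₃ = 11 is odd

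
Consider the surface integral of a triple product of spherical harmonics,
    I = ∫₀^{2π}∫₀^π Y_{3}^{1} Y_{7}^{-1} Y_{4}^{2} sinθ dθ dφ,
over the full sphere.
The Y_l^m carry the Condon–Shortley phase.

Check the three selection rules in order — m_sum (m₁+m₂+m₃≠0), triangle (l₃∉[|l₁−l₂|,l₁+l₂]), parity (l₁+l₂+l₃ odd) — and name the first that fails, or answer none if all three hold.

m_sum

azimuthal sum: 1 − 1 + 2 = 2  ✗
4 ≤ 4 ≤ 10 (triangle on l)
L = 3 + 7 + 4 = 14 (even)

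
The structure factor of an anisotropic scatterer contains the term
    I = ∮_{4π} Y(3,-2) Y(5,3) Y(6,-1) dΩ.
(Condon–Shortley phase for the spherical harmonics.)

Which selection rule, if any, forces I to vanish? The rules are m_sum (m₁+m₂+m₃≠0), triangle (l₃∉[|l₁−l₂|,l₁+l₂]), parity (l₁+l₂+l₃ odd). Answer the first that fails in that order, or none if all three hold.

none

m₁+m₂+m₃ = -2 + 3 − 1 = 0  ✓
triangle: |3−5|=2 ≤ l₃=6 ≤ 3+5=8  ✓
parity: l₁+l₂+l₃ = 14 is even  ✓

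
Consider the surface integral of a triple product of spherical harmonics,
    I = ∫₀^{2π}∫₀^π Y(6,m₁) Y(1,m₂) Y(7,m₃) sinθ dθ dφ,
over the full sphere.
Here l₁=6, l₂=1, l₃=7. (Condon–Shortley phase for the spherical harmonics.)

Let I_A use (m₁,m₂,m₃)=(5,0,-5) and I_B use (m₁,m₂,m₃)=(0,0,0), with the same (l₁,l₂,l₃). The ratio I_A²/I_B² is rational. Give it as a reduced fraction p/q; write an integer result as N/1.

24/49

l's match ⇒ only the (l;m) 3-j factors differ between A and B.
A: triangle coeff Δ(6,1,7) = 1/1365; Σ_t [0,0]: t=0:+1/39916800 = 1/39916800; (3j)²=8/455 [(6 1 7; 5 0 -5)], sign=+1
B: triangle coeff Δ(6,1,7) = 1/1365; Σ_t [0,0]: t=0:+1/518400 = 1/518400; (3j)²=7/195 [(6 1 7; 0 0 0)], sign=-1
I_A²/I_B² = (8/455)/(7/195) = 24/49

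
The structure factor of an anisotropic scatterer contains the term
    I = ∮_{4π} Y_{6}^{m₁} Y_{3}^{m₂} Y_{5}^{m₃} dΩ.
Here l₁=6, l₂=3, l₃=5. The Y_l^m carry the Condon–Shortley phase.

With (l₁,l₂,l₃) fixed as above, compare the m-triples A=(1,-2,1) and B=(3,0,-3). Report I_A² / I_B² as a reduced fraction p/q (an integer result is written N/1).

Shared (l₁,l₂,l₃)=(6,3,5): N and (l;000)² cancel in I_A²/I_B².
A: Δ = 4!·8!·2!/15! = 1/675675; Racah Σ t=0..1: t=0:+1/17280 t=1:−1/6912 = -1/11520; ⇒ 3j(6 3 5; 1 -2 1)² = 2/143, sgn -1
B: Δ = 4!·8!·2!/15! = 1/675675; Racah Σ t=1..3: t=1:−1/17280 t=2:+1/20160 t=3:−1/483840 = -1/96768; ⇒ 3j(6 3 5; 3 0 -3)² = 1/1001, sgn -1
I_A²/I_B² = (2/143)/(1/1001) = 14/1

14/1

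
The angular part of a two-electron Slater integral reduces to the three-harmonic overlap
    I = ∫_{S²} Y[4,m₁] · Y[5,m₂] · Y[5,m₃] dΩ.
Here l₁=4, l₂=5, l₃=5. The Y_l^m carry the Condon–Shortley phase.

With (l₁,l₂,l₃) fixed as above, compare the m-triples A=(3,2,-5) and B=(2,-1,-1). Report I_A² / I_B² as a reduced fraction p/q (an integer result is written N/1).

21/20

l's match ⇒ only the (l;m) 3-j factors differ between A and B.
A: triangle coeff Δ(4,5,5) = 1/3153150; Σ_t [1,1]: t=1:−1/103680 = -1/103680; (3j)²=7/429 [(4 5 5; 3 2 -5)], sign=-1
B: triangle coeff Δ(4,5,5) = 1/3153150; Σ_t [0,2]: t=0:+1/4608 t=1:−1/1296 t=2:+1/4608 = -7/20736; (3j)²=20/1287 [(4 5 5; 2 -1 -1)], sign=-1
I_A²/I_B² = (7/429)/(20/1287) = 21/20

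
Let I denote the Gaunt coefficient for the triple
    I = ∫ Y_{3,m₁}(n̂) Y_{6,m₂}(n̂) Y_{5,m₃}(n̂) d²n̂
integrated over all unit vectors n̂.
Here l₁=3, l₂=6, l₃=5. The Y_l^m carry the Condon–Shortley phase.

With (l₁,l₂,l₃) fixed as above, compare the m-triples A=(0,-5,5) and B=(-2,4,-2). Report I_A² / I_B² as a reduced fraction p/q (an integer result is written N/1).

l's match ⇒ only the (l;m) 3-j factors differ between A and B.
A: triangle coeff Δ(3,6,5) = 1/675675; Σ_t [1,1]: t=1:−1/483840 = -1/483840; (3j)²=3/91 [(3 6 5; 0 -5 5)], sign=-1
B: triangle coeff Δ(3,6,5) = 1/675675; Σ_t [3,4]: t=3:−1/60480 t=4:+1/34560 = 1/80640; (3j)²=6/1001 [(3 6 5; -2 4 -2)], sign=-1
I_A²/I_B² = (3/91)/(6/1001) = 11/2

11/2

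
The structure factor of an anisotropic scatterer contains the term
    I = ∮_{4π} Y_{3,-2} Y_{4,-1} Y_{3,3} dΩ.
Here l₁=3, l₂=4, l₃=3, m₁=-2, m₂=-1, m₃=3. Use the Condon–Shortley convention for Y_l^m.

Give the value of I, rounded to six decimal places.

m-sum 0 ✓  L=10 even ✓  1≤3≤7 ✓
Π(2lᵢ+1) = 7×9×7 = 441
triangle coeff Δ(3,4,3) = 1/34650
Σ_t [1,3]: t=1:−1/72 t=2:+1/16 t=3:−1/72 = 5/144
(3j)²=2/77 [(3 4 3; 0 0 0)], sign=-1
Σ_t [3,3]: t=3:−1/288 = -1/288
(3j)²=5/231 [(3 4 3; -2 -1 3)], sign=-1
⇒ 4πI² = 30/121
I = (+1)√(30/121/(4π)) = 0.14046335

0.140463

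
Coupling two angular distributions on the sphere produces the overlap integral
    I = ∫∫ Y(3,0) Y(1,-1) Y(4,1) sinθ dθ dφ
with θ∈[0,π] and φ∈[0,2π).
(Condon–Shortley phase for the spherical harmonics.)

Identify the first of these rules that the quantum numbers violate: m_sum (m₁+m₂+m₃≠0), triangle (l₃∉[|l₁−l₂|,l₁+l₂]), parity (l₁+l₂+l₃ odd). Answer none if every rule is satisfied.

none

azimuthal sum: 0 − 1 + 1 = 0  ✓
2 ≤ 4 ≤ 4 (triangle on l)  ✓
L = 3 + 1 + 4 = 8 (even)  ✓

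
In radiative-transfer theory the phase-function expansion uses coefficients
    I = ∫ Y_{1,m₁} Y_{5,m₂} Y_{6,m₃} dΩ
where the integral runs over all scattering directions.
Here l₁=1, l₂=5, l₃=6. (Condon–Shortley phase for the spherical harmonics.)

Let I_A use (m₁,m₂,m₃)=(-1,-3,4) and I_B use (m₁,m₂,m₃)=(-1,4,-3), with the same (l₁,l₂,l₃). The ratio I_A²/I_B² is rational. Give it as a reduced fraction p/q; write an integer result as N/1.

15/1

Same 1,5,6: normalisation and zero-m 3j drop out of the ratio.
A: Δ: 0! 2! 10! / 13! → 1/858; sum: t=0:+1/161280 = 1/161280; 3j²(1 5 6; -1 -3 4) = Δ·Π!·Σ² = 15/286  (sign +1)
B: Δ: 0! 2! 10! / 13! → 1/858; sum: t=0:+1/725760 = 1/725760; 3j²(1 5 6; -1 4 -3) = Δ·Π!·Σ² = 1/286  (sign -1)
I_A²/I_B² = (15/286)/(1/286) = 15/1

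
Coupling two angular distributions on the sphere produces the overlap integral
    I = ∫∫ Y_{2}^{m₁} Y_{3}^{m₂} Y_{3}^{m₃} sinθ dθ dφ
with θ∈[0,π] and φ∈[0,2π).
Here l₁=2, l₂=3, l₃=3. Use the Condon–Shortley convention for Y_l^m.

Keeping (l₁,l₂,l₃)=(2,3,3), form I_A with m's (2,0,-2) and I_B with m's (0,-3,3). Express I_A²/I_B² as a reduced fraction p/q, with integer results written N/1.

Same 2,3,3: normalisation and zero-m 3j drop out of the ratio.
A: Δ: 2! 2! 4! / 9! → 1/3780; sum: t=0:+1/24 = 1/24; 3j²(2 3 3; 2 0 -2) = Δ·Π!·Σ² = 1/21  (sign -1)
B: Δ: 2! 2! 4! / 9! → 1/3780; sum: t=0:+1/96 = 1/96; 3j²(2 3 3; 0 -3 3) = Δ·Π!·Σ² = 5/84  (sign +1)
I_A²/I_B² = (1/21)/(5/84) = 4/5

4/5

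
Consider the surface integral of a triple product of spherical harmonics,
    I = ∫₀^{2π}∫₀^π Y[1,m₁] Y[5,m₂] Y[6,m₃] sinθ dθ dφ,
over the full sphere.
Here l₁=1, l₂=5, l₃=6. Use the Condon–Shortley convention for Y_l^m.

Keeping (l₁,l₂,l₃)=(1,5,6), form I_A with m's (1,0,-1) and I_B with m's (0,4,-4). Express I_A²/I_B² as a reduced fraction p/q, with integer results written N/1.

Shared (l₁,l₂,l₃)=(1,5,6): N and (l;000)² cancel in I_A²/I_B².
A: Δ = 0!·2!·10!/13! = 1/858; Racah Σ t=0..0: t=0:+1/28800 = 1/28800; ⇒ 3j(1 5 6; 1 0 -1)² = 7/286, sgn -1
B: Δ = 0!·2!·10!/13! = 1/858; Racah Σ t=0..0: t=0:+1/362880 = 1/362880; ⇒ 3j(1 5 6; 0 4 -4)² = 10/429, sgn +1
I_A²/I_B² = (7/286)/(10/429) = 21/20

21/20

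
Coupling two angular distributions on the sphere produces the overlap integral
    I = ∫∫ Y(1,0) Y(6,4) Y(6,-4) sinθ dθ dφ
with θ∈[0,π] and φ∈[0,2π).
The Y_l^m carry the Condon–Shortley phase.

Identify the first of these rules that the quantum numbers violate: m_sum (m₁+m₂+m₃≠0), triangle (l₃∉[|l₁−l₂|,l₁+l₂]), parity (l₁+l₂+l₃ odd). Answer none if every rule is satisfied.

Σmᵢ = 0  ✓
l₃∈[|l₁−l₂|,l₁+l₂]=[5,7], have l₃=6  ✓
Σlᵢ = 13 ⇒ odd  ✗

parity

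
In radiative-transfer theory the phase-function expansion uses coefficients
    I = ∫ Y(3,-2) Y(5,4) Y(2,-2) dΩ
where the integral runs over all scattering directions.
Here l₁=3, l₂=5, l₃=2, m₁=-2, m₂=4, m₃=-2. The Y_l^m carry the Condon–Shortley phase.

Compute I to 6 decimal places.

0.268967

m-sum 0 ✓  L=10 even ✓  2≤2≤8 ✓
Π(2lᵢ+1) = 7×11×5 = 385
triangle coeff Δ(3,5,2) = 1/2310
Σ_t [3,3]: t=3:−1/144 = -1/144
(3j)²=10/231 [(3 5 2; 0 0 0)], sign=-1
Σ_t [5,5]: t=5:−1/2880 = -1/2880
(3j)²=3/55 [(3 5 2; -2 4 -2)], sign=-1
⇒ 4πI² = 10/11
I = (+1)√(10/11/(4π)) = 0.26896683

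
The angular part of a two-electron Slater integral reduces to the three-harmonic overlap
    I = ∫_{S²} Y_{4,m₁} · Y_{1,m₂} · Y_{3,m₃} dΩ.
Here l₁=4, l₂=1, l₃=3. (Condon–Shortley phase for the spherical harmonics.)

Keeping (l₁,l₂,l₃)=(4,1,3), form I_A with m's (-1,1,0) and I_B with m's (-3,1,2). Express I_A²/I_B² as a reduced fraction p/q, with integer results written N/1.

10/21

Shared (l₁,l₂,l₃)=(4,1,3): N and (l;000)² cancel in I_A²/I_B².
A: Δ = 2!·6!·0!/9! = 1/252; Racah Σ t=2..2: t=2:+1/72 = 1/72; ⇒ 3j(4 1 3; -1 1 0)² = 5/126, sgn -1
B: Δ = 2!·6!·0!/9! = 1/252; Racah Σ t=2..2: t=2:+1/240 = 1/240; ⇒ 3j(4 1 3; -3 1 2)² = 1/12, sgn -1
I_A²/I_B² = (5/126)/(1/12) = 10/21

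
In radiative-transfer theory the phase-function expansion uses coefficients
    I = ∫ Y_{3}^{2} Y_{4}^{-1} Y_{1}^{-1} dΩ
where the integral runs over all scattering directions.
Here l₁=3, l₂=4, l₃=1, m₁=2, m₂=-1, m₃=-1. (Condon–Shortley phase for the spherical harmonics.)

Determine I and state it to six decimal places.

Checks pass: Σm=0; 8 even; l₃=1∈[1,7].
(2·3+1)(2·4+1)(2·1+1) = 189
Δ: 6! 0! 2! / 9! → 1/252
sum: t=3:−1/36 = -1/36
3j²(3 4 1; 0 0 0) = Δ·Π!·Σ² = 4/63  (sign +1)
sum: t=1:−1/240 = -1/240
3j²(3 4 1; 2 -1 -1) = Δ·Π!·Σ² = 1/84  (sign -1)
combine: 4πI² = 189·4/63·1/84 = 1/7
take √, sign -1: I = -0.10662181

-0.106622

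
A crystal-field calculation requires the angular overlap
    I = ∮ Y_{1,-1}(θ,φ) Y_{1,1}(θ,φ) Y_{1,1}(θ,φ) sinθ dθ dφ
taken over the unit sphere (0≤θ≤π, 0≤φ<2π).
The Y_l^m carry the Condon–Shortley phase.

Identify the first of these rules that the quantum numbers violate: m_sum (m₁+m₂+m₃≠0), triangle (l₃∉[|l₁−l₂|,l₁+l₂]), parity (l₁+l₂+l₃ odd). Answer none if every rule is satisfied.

m_sum

m₁+m₂+m₃ = -1 + 1 + 1 = 1  ✗
triangle: |1−1|=0 ≤ l₃=1 ≤ 1+1=2
parity: l₁+l₂+l₃ = 3 is odd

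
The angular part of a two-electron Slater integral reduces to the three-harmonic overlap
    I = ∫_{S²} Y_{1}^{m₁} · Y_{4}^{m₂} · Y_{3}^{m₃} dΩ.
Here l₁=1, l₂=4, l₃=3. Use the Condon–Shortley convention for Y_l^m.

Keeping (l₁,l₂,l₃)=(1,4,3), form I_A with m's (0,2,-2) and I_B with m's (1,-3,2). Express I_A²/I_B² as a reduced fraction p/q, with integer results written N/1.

4/7

Shared (l₁,l₂,l₃)=(1,4,3): N and (l;000)² cancel in I_A²/I_B².
A: Δ = 2!·0!·6!/9! = 1/252; Racah Σ t=1..1: t=1:−1/120 = -1/120; ⇒ 3j(1 4 3; 0 2 -2)² = 1/21, sgn +1
B: Δ = 2!·0!·6!/9! = 1/252; Racah Σ t=0..0: t=0:+1/240 = 1/240; ⇒ 3j(1 4 3; 1 -3 2)² = 1/12, sgn -1
I_A²/I_B² = (1/21)/(1/12) = 4/7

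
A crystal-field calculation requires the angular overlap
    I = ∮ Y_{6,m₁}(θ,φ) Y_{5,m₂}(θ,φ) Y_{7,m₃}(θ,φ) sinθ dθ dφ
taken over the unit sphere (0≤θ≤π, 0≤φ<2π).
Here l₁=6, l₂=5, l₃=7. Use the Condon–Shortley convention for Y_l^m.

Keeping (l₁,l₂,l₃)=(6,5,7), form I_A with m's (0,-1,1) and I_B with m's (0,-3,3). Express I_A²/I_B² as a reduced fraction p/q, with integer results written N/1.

Same 6,5,7: normalisation and zero-m 3j drop out of the ratio.
A: Δ: 4! 8! 6! / 19! → 1/174594420; sum: t=0:+1/1658880 t=1:−1/155520 t=2:+1/110592 t=3:−1/518400 t=4:+1/24883200 = 11/8294400; 3j²(6 5 7; 0 -1 1) = Δ·Π!·Σ² = 11/4199  (sign +1)
B: Δ: 4! 8! 6! / 19! → 1/174594420; sum: t=0:+1/1658880 t=1:−1/518400 t=2:+1/1658880 = -1/1382400; 3j²(6 5 7; 0 -3 3) = Δ·Π!·Σ² = 504/46189  (sign -1)
I_A²/I_B² = (11/4199)/(504/46189) = 121/504

121/504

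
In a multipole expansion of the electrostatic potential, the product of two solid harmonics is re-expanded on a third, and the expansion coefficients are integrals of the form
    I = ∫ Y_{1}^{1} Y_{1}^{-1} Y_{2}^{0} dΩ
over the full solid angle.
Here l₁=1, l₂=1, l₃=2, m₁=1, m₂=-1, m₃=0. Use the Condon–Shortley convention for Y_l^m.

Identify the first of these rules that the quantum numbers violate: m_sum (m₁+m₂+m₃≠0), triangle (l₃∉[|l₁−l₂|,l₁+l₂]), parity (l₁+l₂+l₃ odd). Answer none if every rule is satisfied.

none

Σmᵢ = 0  ✓
l₃∈[|l₁−l₂|,l₁+l₂]=[0,2], have l₃=2  ✓
Σlᵢ = 4 ⇒ even  ✓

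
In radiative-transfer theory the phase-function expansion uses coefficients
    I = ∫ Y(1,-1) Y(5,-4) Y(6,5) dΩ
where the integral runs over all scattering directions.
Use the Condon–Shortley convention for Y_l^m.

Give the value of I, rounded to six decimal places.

Rules hold: Σm=0, L=12 even, 4≤6≤6.
N = 3·11·13 = 429
Δ = 0!·2!·10!/13! = 1/858
Racah Σ t=0..0: t=0:+1/14400 = 1/14400
⇒ 3j(1 5 6; 0 0 0)² = 6/143, sgn +1
Racah Σ t=0..0: t=0:+1/725760 = 1/725760
⇒ 3j(1 5 6; -1 -4 5)² = 5/78, sgn -1
4πI² = N·(3j₀)²·(3jₘ)² = 15/13
I = -1·√(1.15385/4π) = -0.30301841

-0.303018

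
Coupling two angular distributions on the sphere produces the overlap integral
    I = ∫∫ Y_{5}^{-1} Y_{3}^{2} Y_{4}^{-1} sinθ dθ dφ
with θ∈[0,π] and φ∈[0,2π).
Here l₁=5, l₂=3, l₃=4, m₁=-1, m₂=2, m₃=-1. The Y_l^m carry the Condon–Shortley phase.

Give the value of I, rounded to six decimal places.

0.138239

m-sum 0 ✓  L=12 even ✓  2≤4≤8 ✓
Π(2lᵢ+1) = 11×7×9 = 693
triangle coeff Δ(5,3,4) = 1/180180
Σ_t [1,3]: t=1:−1/576 t=2:+1/144 t=3:−1/576 = 1/288
(3j)²=20/1001 [(5 3 4; 0 0 0)], sign=+1
Σ_t [3,4]: t=3:−1/432 t=4:+1/1152 = -5/3456
(3j)²=625/36036 [(5 3 4; -1 2 -1)], sign=+1
⇒ 4πI² = 3125/13013
I = (+1)√(3125/13013/(4π)) = 0.13823925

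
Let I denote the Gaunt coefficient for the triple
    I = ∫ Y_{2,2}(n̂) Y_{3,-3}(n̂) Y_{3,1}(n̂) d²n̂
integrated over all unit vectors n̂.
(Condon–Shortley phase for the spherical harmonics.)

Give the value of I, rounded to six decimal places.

0.132981

Rules hold: Σm=0, L=8 even, 1≤3≤5.
N = 5·7·7 = 245
Δ = 2!·2!·4!/9! = 1/3780
Racah Σ t=0..2: t=0:+1/24 t=1:−1/4 t=2:+1/24 = -1/6
⇒ 3j(2 3 3; 0 0 0)² = 4/105, sgn +1
Racah Σ t=0..0: t=0:+1/96 = 1/96
⇒ 3j(2 3 3; 2 -3 1)² = 1/42, sgn +1
4πI² = N·(3j₀)²·(3jₘ)² = 2/9
I = +1·√(0.222222/4π) = 0.13298076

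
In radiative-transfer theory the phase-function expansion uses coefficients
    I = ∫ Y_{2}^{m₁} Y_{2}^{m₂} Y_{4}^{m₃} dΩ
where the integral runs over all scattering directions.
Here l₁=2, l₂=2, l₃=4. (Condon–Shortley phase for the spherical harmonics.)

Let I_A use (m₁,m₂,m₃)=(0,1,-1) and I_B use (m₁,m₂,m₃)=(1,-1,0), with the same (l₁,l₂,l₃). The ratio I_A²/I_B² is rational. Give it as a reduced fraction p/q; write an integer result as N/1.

Shared (l₁,l₂,l₃)=(2,2,4): N and (l;000)² cancel in I_A²/I_B².
A: Δ = 0!·4!·4!/9! = 1/630; Racah Σ t=0..0: t=0:+1/24 = 1/24; ⇒ 3j(2 2 4; 0 1 -1)² = 1/21, sgn -1
B: Δ = 0!·4!·4!/9! = 1/630; Racah Σ t=0..0: t=0:+1/36 = 1/36; ⇒ 3j(2 2 4; 1 -1 0)² = 8/315, sgn +1
I_A²/I_B² = (1/21)/(8/315) = 15/8

15/8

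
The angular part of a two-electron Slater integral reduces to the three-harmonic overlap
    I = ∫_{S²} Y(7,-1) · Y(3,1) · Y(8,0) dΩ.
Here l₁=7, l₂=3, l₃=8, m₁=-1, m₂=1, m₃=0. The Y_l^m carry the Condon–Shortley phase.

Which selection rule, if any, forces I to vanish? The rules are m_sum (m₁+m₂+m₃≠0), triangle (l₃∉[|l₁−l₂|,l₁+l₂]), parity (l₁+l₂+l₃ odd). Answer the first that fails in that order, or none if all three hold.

Σmᵢ = 0  ✓
l₃∈[|l₁−l₂|,l₁+l₂]=[4,10], have l₃=8  ✓
Σlᵢ = 18 ⇒ even  ✓

none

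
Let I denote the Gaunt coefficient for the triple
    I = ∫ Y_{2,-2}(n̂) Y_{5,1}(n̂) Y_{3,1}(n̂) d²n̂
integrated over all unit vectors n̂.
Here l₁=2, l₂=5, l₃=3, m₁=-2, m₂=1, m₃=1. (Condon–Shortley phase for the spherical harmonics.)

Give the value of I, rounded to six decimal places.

-0.092802

Rules hold: Σm=0, L=10 even, 3≤3≤7.
N = 5·11·7 = 385
Δ = 4!·0!·6!/11! = 1/2310
Racah Σ t=2..2: t=2:+1/144 = 1/144
⇒ 3j(2 5 3; 0 0 0)² = 10/231, sgn -1
Racah Σ t=4..4: t=4:+1/1152 = 1/1152
⇒ 3j(2 5 3; -2 1 1)² = 1/154, sgn +1
4πI² = N·(3j₀)²·(3jₘ)² = 25/231
I = -1·√(0.108225/4π) = -0.09280237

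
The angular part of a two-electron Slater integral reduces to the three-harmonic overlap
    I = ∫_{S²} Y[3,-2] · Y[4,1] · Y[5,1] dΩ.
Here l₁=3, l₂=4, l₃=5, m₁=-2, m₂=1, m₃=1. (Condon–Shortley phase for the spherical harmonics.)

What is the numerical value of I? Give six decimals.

0.138239

Checks pass: Σm=0; 12 even; l₃=5∈[1,7].
(2·3+1)(2·4+1)(2·5+1) = 693
Δ: 2! 4! 6! / 13! → 1/180180
sum: t=0:+1/576 t=1:−1/144 t=2:+1/576 = -1/288
3j²(3 4 5; 0 0 0) = Δ·Π!·Σ² = 20/1001  (sign +1)
sum: t=1:−1/1152 t=2:+1/432 = 5/3456
3j²(3 4 5; -2 1 1) = Δ·Π!·Σ² = 625/36036  (sign +1)
combine: 4πI² = 693·20/1001·625/36036 = 3125/13013
take √, sign +1: I = 0.13823925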